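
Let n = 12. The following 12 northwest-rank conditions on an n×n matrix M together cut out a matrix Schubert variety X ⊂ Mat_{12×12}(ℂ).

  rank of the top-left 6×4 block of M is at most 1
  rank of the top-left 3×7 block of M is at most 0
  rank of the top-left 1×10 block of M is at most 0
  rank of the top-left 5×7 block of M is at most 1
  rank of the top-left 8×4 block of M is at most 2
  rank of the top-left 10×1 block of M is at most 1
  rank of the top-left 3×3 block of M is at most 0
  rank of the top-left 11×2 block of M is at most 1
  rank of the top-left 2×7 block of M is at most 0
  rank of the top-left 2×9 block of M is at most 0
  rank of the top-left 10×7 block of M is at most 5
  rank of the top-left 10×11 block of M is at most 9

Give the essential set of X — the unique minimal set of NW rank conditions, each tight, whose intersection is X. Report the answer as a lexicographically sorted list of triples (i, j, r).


Computing R[i][j] = min implied NW-rank bound (n=12, 12 conditions):

  i=1: 0 0 0 0 0 0 0 0 0 0 1 1
  i=2: 0 0 0 0 0 0 0 0 0 1 2 2
  i=3: 0 0 0 0 0 0 0 1 1 2 3 3
  i=4: 1 1 1 1 1 1 1 2 2 3 4 4
  i=5: 1 1 1 1 1 1 1 2 3 4 5 5
  i=6: 1 1 1 1 2 2 2 3 4 5 6 6
  i=7: 1 1 2 2 3 3 3 4 5 6 7 7
  i=8: 1 1 2 2 3 4 4 5 6 7 8 8
  i=9: 1 1 2 3 4 5 5 6 7 8 9 9
  i=10: 1 1 2 3 4 5 5 6 7 8 9 10
  i=11: 1 1 2 3 4 5 6 7 8 9 10 11
  i=12: 1 2 3 4 5 6 7 8 9 10 11 12

giving w = (11, 10, 8, 1, 9, 5, 3, 6, 4, 12, 7, 2) via Δ²R.

8 SE-corners of the 42-cell Rothe diagram give Ess(w):

[(1, 10, 0), (2, 9, 0), (3, 7, 0), (5, 7, 1), (6, 4, 1), (8, 4, 2), (10, 7, 5), (11, 2, 1)]


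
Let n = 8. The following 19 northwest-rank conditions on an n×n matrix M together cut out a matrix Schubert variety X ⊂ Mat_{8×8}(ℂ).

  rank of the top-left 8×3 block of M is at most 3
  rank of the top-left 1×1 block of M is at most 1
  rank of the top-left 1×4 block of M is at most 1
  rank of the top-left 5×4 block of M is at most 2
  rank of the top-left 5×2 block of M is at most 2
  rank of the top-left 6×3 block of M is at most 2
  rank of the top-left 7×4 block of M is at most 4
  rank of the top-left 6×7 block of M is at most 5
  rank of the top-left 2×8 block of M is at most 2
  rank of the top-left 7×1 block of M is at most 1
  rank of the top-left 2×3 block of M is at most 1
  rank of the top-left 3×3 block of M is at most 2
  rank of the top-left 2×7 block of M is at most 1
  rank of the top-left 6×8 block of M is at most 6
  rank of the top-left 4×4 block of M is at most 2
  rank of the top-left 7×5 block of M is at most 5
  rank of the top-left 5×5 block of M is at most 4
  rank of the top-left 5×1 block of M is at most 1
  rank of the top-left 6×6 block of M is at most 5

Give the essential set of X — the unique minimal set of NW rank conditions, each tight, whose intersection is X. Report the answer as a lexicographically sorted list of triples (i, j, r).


Reconstructing r_w from the 19 given conditions:

  i=1: 1, 1, 1, 1, 1, 1, 1, 1
  i=2: 1, 1, 1, 1, 1, 1, 1, 2
  i=3: 1, 2, 2, 2, 2, 2, 2, 3
  i=4: 1, 2, 2, 2, 3, 3, 3, 4
  i=5: 1, 2, 2, 2, 3, 4, 4, 5
  i=6: 1, 2, 2, 3, 4, 5, 5, 6
  i=7: 1, 2, 3, 4, 5, 6, 6, 7
  i=8: 1, 2, 3, 4, 5, 6, 7, 8

reading off 1-entries of Δ²R: w = (1, 8, 2, 5, 6, 4, 3, 7).

D(w) has 11 cells with 3 SE-corners; essential set:

[(2, 7, 1), (5, 4, 2), (6, 3, 2)]


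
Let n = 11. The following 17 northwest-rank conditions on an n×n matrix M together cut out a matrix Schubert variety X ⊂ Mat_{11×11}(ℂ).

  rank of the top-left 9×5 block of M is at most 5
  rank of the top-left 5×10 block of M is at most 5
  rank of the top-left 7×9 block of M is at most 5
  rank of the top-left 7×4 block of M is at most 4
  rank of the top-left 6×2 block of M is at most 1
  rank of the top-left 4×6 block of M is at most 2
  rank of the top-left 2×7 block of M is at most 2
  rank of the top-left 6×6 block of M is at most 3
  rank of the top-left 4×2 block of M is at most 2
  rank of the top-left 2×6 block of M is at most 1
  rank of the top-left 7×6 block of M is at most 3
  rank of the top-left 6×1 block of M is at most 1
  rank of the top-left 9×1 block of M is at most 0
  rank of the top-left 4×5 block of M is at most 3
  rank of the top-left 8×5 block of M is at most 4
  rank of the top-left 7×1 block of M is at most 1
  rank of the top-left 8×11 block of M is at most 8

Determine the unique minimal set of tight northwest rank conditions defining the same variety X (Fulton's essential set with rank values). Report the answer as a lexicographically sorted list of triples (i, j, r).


Computing R[i][j] = min implied NW-rank bound (n=11, 17 conditions):

  0 1 1 1 1 1 1 1 1 1 1
  0 1 1 1 1 1 2 2 2 2 2
  0 1 2 2 2 2 3 3 3 3 3
  0 1 2 2 2 2 3 4 4 4 4
  0 1 2 3 3 3 4 5 5 5 5
  0 1 2 3 3 3 4 5 5 6 6
  0 1 2 3 3 3 4 5 5 6 7
  0 1 2 3 4 4 5 6 6 7 8
  0 1 2 3 4 5 6 7 7 8 9
  1 2 3 4 5 6 7 8 8 9 10
  1 2 3 4 5 6 7 8 9 10 11

second differences of R give the permutation w = (2, 7, 3, 8, 4, 10, 11, 5, 6, 1, 9).

|D(w)|=22, |Ess(w)|=5:

[(2, 6, 1), (4, 6, 2), (7, 6, 3), (7, 9, 5), (9, 1, 0)]


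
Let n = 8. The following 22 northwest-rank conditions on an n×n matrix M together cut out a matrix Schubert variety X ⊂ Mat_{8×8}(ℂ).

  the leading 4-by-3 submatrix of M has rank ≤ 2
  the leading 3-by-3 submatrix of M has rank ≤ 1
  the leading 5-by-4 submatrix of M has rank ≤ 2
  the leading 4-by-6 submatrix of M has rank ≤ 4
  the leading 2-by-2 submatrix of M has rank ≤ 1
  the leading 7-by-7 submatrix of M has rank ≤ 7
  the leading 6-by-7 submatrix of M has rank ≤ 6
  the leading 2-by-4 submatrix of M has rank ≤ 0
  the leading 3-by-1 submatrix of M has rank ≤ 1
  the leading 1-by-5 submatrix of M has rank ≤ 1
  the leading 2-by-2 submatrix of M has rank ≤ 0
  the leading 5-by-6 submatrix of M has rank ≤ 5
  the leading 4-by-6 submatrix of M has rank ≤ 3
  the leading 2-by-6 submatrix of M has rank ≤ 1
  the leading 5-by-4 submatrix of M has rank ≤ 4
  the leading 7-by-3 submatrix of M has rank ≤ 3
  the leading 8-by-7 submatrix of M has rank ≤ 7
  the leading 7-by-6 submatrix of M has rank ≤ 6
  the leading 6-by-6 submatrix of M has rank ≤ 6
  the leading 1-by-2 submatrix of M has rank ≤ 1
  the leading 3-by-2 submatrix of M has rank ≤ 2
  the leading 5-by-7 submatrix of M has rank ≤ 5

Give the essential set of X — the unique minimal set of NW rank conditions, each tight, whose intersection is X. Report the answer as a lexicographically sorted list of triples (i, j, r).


Propagating the 22 rank bounds to every northwest block:

  0 | 0 | 0 | 0 | 1 | 1 | 1 | 1
  0 | 0 | 0 | 0 | 1 | 1 | 2 | 2
  1 | 1 | 1 | 1 | 2 | 2 | 3 | 3
  1 | 2 | 2 | 2 | 3 | 3 | 4 | 4
  1 | 2 | 2 | 2 | 3 | 4 | 5 | 5
  1 | 2 | 3 | 3 | 4 | 5 | 6 | 6
  1 | 2 | 3 | 4 | 5 | 6 | 7 | 7
  1 | 2 | 3 | 4 | 5 | 6 | 7 | 8

the unique w with this rank table is (5, 7, 1, 2, 6, 3, 4, 8).

Fulton essential set (3 of the 11 Rothe cells):

[(2, 4, 0), (2, 6, 1), (5, 4, 2)]


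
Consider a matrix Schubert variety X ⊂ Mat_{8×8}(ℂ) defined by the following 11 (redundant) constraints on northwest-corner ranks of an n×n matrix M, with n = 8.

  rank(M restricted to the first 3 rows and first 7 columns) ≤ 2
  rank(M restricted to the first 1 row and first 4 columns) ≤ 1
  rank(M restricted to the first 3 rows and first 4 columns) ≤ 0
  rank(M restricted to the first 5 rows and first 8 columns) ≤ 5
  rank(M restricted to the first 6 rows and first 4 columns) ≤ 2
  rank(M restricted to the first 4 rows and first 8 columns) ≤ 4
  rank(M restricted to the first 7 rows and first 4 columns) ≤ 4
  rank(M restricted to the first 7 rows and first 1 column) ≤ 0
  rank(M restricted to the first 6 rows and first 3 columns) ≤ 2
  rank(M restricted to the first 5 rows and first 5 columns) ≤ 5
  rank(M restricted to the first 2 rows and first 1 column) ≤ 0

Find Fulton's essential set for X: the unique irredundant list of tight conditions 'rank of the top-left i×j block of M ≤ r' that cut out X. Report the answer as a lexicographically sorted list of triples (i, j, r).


Computing R[i][j] = min implied NW-rank bound (n=8, 11 conditions):

  0  0  0  0  1  1  1  1
  0  0  0  0  1  2  2  2
  0  0  0  0  1  2  2  3
  0  1  1  1  2  3  3  4
  0  1  2  2  3  4  4  5
  0  1  2  2  3  4  5  6
  0  1  2  3  4  5  6  7
  1  2  3  4  5  6  7  8

giving w = (5, 6, 8, 2, 3, 7, 4, 1) via Δ²R.

4 SE-corners of the 18-cell Rothe diagram give Ess(w):

[(3, 4, 0), (3, 7, 2), (6, 4, 2), (7, 1, 0)]


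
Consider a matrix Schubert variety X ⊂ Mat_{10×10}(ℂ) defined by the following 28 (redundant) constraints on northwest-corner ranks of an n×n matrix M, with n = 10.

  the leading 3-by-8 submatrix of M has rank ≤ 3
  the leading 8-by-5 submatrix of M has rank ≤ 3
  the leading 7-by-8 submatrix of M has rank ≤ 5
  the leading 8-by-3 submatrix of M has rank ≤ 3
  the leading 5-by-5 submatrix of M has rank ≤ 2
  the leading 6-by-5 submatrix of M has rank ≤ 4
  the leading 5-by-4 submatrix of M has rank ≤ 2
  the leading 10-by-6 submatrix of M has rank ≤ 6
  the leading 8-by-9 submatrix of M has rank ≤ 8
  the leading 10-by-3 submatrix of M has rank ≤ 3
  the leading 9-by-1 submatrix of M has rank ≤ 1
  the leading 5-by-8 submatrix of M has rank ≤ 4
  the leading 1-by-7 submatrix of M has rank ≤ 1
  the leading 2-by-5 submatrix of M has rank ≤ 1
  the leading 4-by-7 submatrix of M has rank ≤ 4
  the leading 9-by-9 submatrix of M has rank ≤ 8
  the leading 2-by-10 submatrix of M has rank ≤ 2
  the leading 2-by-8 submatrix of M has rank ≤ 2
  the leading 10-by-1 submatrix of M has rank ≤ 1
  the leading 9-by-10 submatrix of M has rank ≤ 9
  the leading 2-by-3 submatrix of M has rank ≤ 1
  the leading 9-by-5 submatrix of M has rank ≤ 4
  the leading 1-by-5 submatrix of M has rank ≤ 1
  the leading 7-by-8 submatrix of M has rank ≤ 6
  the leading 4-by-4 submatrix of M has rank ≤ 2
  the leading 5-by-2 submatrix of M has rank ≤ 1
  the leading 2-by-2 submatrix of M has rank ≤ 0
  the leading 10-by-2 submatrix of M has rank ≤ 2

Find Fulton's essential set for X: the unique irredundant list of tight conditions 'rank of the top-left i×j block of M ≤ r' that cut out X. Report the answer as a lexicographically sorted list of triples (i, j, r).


Rank table r_w(10×10) implied by the 28 constraints:

  R[1]: 0, 0, 1, 1, 1, 1, 1, 1, 1, 1
  R[2]: 0, 0, 1, 1, 1, 2, 2, 2, 2, 2
  R[3]: 1, 1, 2, 2, 2, 3, 3, 3, 3, 3
  R[4]: 1, 1, 2, 2, 2, 3, 4, 4, 4, 4
  R[5]: 1, 1, 2, 2, 2, 3, 4, 4, 5, 5
  R[6]: 1, 2, 3, 3, 3, 4, 5, 5, 6, 6
  R[7]: 1, 2, 3, 3, 3, 4, 5, 5, 6, 7
  R[8]: 1, 2, 3, 3, 3, 4, 5, 6, 7, 8
  R[9]: 1, 2, 3, 4, 4, 5, 6, 7, 8, 9
  R[10]: 1, 2, 3, 4, 5, 6, 7, 8, 9, 10

second differences of R give the permutation w = (3, 6, 1, 7, 9, 2, 10, 8, 4, 5).

7 SE-corners of the 18-cell Rothe diagram give Ess(w):

[(2, 2, 0), (2, 5, 1), (5, 2, 1), (5, 5, 2), (5, 8, 4), (7, 8, 5), (8, 5, 3)]


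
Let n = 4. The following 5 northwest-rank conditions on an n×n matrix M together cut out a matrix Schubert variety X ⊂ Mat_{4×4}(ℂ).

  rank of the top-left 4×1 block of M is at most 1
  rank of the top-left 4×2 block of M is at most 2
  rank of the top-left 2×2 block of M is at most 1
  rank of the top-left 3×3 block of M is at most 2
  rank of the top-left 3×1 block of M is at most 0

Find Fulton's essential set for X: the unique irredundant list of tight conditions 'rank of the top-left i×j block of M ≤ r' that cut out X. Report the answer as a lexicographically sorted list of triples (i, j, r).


Rank table r_w(4×4) implied by the 5 constraints:

  i=1: 0 1 1 1
  i=2: 0 1 2 2
  i=3: 0 1 2 3
  i=4: 1 2 3 4

giving w = (2, 3, 4, 1) via Δ²R.

ℓ(w)=3; the 1 essential cell (i,j,r):

[(3, 1, 0)]


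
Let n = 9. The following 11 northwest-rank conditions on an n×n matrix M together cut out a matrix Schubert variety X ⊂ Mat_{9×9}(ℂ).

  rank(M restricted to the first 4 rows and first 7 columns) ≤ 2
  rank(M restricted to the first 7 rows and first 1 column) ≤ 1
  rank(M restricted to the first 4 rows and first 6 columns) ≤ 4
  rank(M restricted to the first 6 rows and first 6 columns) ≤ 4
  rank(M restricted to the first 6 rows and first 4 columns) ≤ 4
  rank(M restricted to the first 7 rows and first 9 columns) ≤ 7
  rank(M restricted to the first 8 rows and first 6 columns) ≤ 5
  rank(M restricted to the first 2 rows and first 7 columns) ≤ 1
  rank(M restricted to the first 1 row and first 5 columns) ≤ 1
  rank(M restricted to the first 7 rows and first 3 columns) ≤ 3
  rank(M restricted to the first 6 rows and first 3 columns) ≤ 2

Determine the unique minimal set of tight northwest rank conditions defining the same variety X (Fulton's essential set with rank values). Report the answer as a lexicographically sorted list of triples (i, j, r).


Propagating the 11 rank bounds to every northwest block:

  i=1: 1 1 1 1 1 1 1 1 1
  i=2: 1 1 1 1 1 1 1 2 2
  i=3: 1 2 2 2 2 2 2 3 3
  i=4: 1 2 2 2 2 2 2 3 4
  i=5: 1 2 2 3 3 3 3 4 5
  i=6: 1 2 2 3 4 4 4 5 6
  i=7: 1 2 3 4 5 5 5 6 7
  i=8: 1 2 3 4 5 5 6 7 8
  i=9: 1 2 3 4 5 6 7 8 9

giving w = (1, 8, 2, 9, 4, 5, 3, 7, 6) via Δ²R.

4 SE-corners of the 14-cell Rothe diagram give Ess(w):

[(2, 7, 1), (4, 7, 2), (6, 3, 2), (8, 6, 5)]


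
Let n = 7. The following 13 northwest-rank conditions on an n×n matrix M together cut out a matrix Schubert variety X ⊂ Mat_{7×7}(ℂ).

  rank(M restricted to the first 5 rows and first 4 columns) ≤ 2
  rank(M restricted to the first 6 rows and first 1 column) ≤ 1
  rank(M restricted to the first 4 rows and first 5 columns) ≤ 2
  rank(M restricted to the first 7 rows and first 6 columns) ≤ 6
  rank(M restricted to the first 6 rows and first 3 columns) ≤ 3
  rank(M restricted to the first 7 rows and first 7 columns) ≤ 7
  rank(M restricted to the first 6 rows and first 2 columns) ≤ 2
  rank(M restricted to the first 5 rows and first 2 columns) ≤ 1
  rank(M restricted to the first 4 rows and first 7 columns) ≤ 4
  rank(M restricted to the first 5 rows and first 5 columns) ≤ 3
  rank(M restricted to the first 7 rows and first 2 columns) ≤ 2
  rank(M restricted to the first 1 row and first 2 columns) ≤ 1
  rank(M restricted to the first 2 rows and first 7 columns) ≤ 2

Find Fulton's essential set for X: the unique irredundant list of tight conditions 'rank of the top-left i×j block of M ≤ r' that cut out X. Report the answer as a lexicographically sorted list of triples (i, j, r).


Propagating the 13 rank bounds to every northwest block:

  i=1: 1, 1, 1, 1, 1, 1, 1
  i=2: 1, 1, 2, 2, 2, 2, 2
  i=3: 1, 1, 2, 2, 2, 3, 3
  i=4: 1, 1, 2, 2, 2, 3, 4
  i=5: 1, 1, 2, 2, 3, 4, 5
  i=6: 1, 2, 3, 3, 4, 5, 6
  i=7: 1, 2, 3, 4, 5, 6, 7

the unique w with this rank table is (1, 3, 6, 7, 5, 2, 4).

3 SE-corners of the 9-cell Rothe diagram give Ess(w):

[(4, 5, 2), (5, 2, 1), (5, 4, 2)]


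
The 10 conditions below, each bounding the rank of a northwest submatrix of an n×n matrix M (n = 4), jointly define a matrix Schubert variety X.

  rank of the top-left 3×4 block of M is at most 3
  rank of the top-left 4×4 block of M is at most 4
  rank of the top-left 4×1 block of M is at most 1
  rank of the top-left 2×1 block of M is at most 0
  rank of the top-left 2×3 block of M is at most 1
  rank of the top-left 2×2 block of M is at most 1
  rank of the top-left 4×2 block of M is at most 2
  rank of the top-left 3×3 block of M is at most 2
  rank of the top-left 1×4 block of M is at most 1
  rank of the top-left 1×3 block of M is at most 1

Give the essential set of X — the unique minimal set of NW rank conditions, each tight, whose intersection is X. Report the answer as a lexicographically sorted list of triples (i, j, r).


The tightest implied rank at each (i,j), from the 10 conditions:

  R[1]: 0 | 1 | 1 | 1
  R[2]: 0 | 1 | 1 | 2
  R[3]: 1 | 2 | 2 | 3
  R[4]: 1 | 2 | 3 | 4

giving w = (2, 4, 1, 3) via Δ²R.

Fulton essential set (2 of the 3 Rothe cells):

[(2, 1, 0), (2, 3, 1)]


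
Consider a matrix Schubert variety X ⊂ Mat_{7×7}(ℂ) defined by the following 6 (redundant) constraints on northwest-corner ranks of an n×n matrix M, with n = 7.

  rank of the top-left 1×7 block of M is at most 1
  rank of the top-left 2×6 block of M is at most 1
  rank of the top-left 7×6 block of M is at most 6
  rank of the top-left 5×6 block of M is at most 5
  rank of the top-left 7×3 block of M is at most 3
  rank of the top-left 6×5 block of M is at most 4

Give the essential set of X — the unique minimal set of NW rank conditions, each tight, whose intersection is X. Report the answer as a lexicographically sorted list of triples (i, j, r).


Rank table r_w(7×7) implied by the 6 constraints:

  i=1: 1, 1, 1, 1, 1, 1, 1
  i=2: 1, 1, 1, 1, 1, 1, 2
  i=3: 1, 2, 2, 2, 2, 2, 3
  i=4: 1, 2, 3, 3, 3, 3, 4
  i=5: 1, 2, 3, 4, 4, 4, 5
  i=6: 1, 2, 3, 4, 4, 5, 6
  i=7: 1, 2, 3, 4, 5, 6, 7

the unique w with this rank table is (1, 7, 2, 3, 4, 6, 5).

D(w) has 6 cells with 2 SE-corners; essential set:

[(2, 6, 1), (6, 5, 4)]


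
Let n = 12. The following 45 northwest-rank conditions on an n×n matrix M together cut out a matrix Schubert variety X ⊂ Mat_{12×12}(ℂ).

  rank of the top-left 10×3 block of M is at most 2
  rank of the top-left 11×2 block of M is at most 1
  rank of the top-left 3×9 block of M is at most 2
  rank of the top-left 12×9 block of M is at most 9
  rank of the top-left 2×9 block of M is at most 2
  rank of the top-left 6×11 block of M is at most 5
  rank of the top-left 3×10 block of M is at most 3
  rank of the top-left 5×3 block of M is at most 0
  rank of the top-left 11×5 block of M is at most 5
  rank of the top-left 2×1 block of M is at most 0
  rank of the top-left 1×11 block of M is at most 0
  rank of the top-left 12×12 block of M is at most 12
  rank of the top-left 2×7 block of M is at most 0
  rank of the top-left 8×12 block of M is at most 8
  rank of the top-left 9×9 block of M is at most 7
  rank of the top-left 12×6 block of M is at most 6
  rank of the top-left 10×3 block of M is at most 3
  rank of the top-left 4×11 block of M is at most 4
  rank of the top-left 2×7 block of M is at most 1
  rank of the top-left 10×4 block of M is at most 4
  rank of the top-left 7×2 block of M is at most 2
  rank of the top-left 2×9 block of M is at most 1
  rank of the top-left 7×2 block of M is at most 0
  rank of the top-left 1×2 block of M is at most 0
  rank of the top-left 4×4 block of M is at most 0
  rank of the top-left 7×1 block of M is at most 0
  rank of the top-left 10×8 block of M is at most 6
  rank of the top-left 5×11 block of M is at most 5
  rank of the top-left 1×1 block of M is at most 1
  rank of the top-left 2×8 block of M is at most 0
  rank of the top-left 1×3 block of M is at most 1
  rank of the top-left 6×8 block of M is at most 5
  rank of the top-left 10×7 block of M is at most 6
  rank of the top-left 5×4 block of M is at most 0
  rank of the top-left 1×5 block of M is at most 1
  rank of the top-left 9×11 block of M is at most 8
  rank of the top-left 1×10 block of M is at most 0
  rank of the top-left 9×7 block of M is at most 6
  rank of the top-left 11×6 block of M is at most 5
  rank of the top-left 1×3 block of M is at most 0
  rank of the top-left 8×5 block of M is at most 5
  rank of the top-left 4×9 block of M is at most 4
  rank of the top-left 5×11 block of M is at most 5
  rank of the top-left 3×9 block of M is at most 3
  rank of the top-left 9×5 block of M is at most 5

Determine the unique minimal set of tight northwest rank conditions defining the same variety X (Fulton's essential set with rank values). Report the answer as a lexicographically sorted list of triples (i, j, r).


Rank table r_w(12×12) implied by the 45 constraints:

  0 | 0 | 0 | 0 | 0 | 0 | 0 | 0 | 0 | 0 | 0 | 1
  0 | 0 | 0 | 0 | 0 | 0 | 0 | 0 | 1 | 1 | 1 | 2
  0 | 0 | 0 | 0 | 1 | 1 | 1 | 1 | 2 | 2 | 2 | 3
  0 | 0 | 0 | 0 | 1 | 2 | 2 | 2 | 3 | 3 | 3 | 4
  0 | 0 | 0 | 0 | 1 | 2 | 3 | 3 | 4 | 4 | 4 | 5
  0 | 0 | 1 | 1 | 2 | 3 | 4 | 4 | 5 | 5 | 5 | 6
  0 | 0 | 1 | 2 | 3 | 4 | 5 | 5 | 6 | 6 | 6 | 7
  1 | 1 | 2 | 3 | 4 | 5 | 6 | 6 | 7 | 7 | 7 | 8
  1 | 1 | 2 | 3 | 4 | 5 | 6 | 6 | 7 | 8 | 8 | 9
  1 | 1 | 2 | 3 | 4 | 5 | 6 | 6 | 7 | 8 | 9 | 10
  1 | 1 | 2 | 3 | 4 | 5 | 6 | 7 | 8 | 9 | 10 | 11
  1 | 2 | 3 | 4 | 5 | 6 | 7 | 8 | 9 | 10 | 11 | 12

the unique w with this rank table is (12, 9, 5, 6, 7, 3, 4, 1, 10, 11, 8, 2).

Rothe diagram D(w) (40 cells), 6 SE-corners (essential conditions):

[(1, 11, 0), (2, 8, 0), (5, 4, 0), (7, 2, 0), (10, 8, 6), (11, 2, 1)]


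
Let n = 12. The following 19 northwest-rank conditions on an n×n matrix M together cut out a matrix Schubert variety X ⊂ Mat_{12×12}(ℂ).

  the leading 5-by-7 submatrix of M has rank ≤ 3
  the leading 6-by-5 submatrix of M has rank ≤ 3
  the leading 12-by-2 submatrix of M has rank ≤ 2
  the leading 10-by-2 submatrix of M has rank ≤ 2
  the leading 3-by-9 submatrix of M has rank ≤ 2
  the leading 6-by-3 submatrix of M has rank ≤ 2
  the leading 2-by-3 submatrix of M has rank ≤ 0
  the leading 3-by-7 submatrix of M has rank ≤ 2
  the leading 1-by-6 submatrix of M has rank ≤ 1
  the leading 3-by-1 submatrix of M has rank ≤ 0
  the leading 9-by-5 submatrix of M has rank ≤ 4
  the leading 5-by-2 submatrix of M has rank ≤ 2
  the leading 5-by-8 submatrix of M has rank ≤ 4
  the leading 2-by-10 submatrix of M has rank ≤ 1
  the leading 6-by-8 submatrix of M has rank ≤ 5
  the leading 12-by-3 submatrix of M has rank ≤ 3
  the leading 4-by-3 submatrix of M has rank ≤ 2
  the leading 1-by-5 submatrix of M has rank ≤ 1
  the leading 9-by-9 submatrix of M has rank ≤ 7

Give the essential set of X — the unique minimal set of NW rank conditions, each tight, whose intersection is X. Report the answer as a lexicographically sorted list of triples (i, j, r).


Computing R[i][j] = min implied NW-rank bound (n=12, 19 conditions):

  i=1: 0 0 0 1 1 1 1 1 1 1 1 1
  i=2: 0 0 0 1 1 1 1 1 1 1 2 2
  i=3: 0 1 1 2 2 2 2 2 2 2 3 3
  i=4: 1 2 2 3 3 3 3 3 3 3 4 4
  i=5: 1 2 2 3 3 3 3 4 4 4 5 5
  i=6: 1 2 2 3 3 4 4 5 5 5 6 6
  i=7: 1 2 3 4 4 5 5 6 6 6 7 7
  i=8: 1 2 3 4 4 5 6 7 7 7 8 8
  i=9: 1 2 3 4 4 5 6 7 7 8 9 9
  i=10: 1 2 3 4 5 6 7 8 8 9 10 10
  i=11: 1 2 3 4 5 6 7 8 9 10 11 11
  i=12: 1 2 3 4 5 6 7 8 9 10 11 12

hence w(1..12) = (4, 11, 2, 1, 8, 6, 3, 7, 10, 5, 9, 12).

|D(w)|=22, |Ess(w)|=8:

[(2, 3, 0), (2, 10, 1), (3, 1, 0), (5, 7, 3), (6, 3, 2), (6, 5, 3), (9, 5, 4), (9, 9, 7)]


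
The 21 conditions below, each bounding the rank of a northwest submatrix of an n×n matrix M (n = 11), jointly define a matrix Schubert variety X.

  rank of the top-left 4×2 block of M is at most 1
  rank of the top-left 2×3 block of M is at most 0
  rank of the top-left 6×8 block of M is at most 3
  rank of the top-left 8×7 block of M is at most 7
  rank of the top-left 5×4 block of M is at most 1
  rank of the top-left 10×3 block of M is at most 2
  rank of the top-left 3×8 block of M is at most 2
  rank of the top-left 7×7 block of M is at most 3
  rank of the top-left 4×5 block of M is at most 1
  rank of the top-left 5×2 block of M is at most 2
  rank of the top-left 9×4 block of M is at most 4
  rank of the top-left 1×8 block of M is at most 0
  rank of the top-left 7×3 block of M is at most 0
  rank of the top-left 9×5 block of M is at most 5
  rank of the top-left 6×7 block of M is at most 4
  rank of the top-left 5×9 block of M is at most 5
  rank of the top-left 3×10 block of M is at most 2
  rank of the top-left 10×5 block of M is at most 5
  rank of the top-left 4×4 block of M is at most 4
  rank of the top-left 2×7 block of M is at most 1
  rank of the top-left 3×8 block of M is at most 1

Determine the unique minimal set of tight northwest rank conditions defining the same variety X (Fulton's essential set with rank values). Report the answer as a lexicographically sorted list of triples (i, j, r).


Recovering R(i,j) via the rank-extension bound from the 21 conditions:

  R[1]: 0 0 0 0 0 0 0 0 1 1 1
  R[2]: 0 0 0 1 1 1 1 1 2 2 2
  R[3]: 0 0 0 1 1 1 1 1 2 2 3
  R[4]: 0 0 0 1 1 2 2 2 3 3 4
  R[5]: 0 0 0 1 2 3 3 3 4 4 5
  R[6]: 0 0 0 1 2 3 3 3 4 5 6
  R[7]: 0 0 0 1 2 3 3 4 5 6 7
  R[8]: 1 1 1 2 3 4 4 5 6 7 8
  R[9]: 1 2 2 3 4 5 5 6 7 8 9
  R[10]: 1 2 2 3 4 5 6 7 8 9 10
  R[11]: 1 2 3 4 5 6 7 8 9 10 11

reading off 1-entries of Δ²R: w = (9, 4, 11, 6, 5, 10, 8, 1, 2, 7, 3).

Rothe diagram D(w) (36 cells), 8 SE-corners (essential conditions):

[(1, 8, 0), (3, 8, 1), (3, 10, 2), (4, 5, 1), (6, 8, 3), (7, 3, 0), (7, 7, 3), (10, 3, 2)]


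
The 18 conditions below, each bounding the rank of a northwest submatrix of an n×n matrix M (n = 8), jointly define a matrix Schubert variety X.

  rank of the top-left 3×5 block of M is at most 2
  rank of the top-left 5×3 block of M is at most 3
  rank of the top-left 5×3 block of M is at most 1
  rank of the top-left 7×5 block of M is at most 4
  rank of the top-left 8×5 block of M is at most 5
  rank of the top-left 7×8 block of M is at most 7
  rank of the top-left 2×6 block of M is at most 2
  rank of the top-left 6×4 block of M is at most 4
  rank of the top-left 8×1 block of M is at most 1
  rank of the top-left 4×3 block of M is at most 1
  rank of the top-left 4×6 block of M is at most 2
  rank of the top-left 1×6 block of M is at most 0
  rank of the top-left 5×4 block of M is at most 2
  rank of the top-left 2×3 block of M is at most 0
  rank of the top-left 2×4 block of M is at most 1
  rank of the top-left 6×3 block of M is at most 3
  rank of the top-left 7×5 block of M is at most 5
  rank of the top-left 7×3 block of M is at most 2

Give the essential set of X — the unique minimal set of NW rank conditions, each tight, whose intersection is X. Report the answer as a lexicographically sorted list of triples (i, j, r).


Computing R[i][j] = min implied NW-rank bound (n=8, 18 conditions):

  R[1]: 0  0  0  0  0  0  1  1
  R[2]: 0  0  0  1  1  1  2  2
  R[3]: 1  1  1  2  2  2  3  3
  R[4]: 1  1  1  2  2  2  3  4
  R[5]: 1  1  1  2  3  3  4  5
  R[6]: 1  2  2  3  4  4  5  6
  R[7]: 1  2  2  3  4  5  6  7
  R[8]: 1  2  3  4  5  6  7  8

reading off 1-entries of Δ²R: w = (7, 4, 1, 8, 5, 2, 6, 3).

Rothe diagram D(w) (16 cells), 5 SE-corners (essential conditions):

[(1, 6, 0), (2, 3, 0), (4, 6, 2), (5, 3, 1), (7, 3, 2)]


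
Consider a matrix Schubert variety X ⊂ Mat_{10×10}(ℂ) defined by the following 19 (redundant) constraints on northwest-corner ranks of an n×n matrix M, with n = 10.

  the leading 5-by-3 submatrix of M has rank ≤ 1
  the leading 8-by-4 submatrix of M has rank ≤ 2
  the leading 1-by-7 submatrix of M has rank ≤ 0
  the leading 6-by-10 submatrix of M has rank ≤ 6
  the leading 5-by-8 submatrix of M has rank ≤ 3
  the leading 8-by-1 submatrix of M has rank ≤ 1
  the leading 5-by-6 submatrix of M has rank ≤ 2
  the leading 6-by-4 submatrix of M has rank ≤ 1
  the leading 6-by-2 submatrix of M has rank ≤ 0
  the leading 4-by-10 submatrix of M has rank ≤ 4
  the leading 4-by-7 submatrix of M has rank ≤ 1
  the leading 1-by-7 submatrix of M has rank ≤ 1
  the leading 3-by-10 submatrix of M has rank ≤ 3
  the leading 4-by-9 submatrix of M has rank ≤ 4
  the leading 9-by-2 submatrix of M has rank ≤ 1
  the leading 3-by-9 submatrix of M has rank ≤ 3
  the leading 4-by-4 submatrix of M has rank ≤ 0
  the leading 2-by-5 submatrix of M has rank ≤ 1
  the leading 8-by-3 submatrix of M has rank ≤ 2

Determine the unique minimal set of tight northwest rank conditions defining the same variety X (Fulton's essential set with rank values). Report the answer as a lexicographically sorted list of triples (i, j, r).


Recovering R(i,j) via the rank-extension bound from the 19 conditions:

  R[1]: 0 | 0 | 0 | 0 | 0 | 0 | 0 | 1 | 1 | 1
  R[2]: 0 | 0 | 0 | 0 | 1 | 1 | 1 | 2 | 2 | 2
  R[3]: 0 | 0 | 0 | 0 | 1 | 1 | 1 | 2 | 3 | 3
  R[4]: 0 | 0 | 0 | 0 | 1 | 1 | 1 | 2 | 3 | 4
  R[5]: 0 | 0 | 1 | 1 | 2 | 2 | 2 | 3 | 4 | 5
  R[6]: 0 | 0 | 1 | 1 | 2 | 3 | 3 | 4 | 5 | 6
  R[7]: 1 | 1 | 2 | 2 | 3 | 4 | 4 | 5 | 6 | 7
  R[8]: 1 | 1 | 2 | 2 | 3 | 4 | 5 | 6 | 7 | 8
  R[9]: 1 | 1 | 2 | 3 | 4 | 5 | 6 | 7 | 8 | 9
  R[10]: 1 | 2 | 3 | 4 | 5 | 6 | 7 | 8 | 9 | 10

so w = (8, 5, 9, 10, 3, 6, 1, 7, 4, 2).

D(w) has 31 cells with 7 SE-corners; essential set:

[(1, 7, 0), (4, 4, 0), (4, 7, 1), (6, 2, 0), (6, 4, 1), (8, 4, 2), (9, 2, 1)]


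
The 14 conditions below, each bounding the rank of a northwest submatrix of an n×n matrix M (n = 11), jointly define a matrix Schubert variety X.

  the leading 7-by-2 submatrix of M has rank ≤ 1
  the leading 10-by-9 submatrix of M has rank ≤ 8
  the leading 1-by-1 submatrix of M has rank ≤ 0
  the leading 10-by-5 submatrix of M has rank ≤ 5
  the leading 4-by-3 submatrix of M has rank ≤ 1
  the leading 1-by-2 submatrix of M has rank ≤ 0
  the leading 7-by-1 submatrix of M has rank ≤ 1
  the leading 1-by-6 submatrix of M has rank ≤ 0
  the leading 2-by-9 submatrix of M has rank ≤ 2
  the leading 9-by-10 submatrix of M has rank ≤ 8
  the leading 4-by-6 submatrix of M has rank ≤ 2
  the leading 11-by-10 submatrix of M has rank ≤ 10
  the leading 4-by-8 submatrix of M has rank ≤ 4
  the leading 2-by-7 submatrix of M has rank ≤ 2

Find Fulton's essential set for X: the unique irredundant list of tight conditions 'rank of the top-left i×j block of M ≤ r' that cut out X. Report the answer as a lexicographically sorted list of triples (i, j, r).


Reconstructing r_w from the 14 given conditions:

  0, 0, 0, 0, 0, 0, 1, 1, 1, 1, 1
  1, 1, 1, 1, 1, 1, 2, 2, 2, 2, 2
  1, 1, 1, 2, 2, 2, 3, 3, 3, 3, 3
  1, 1, 1, 2, 2, 2, 3, 4, 4, 4, 4
  1, 1, 2, 3, 3, 3, 4, 5, 5, 5, 5
  1, 1, 2, 3, 4, 4, 5, 6, 6, 6, 6
  1, 1, 2, 3, 4, 5, 6, 7, 7, 7, 7
  1, 2, 3, 4, 5, 6, 7, 8, 8, 8, 8
  1, 2, 3, 4, 5, 6, 7, 8, 8, 8, 9
  1, 2, 3, 4, 5, 6, 7, 8, 8, 9, 10
  1, 2, 3, 4, 5, 6, 7, 8, 9, 10, 11

hence w(1..11) = (7, 1, 4, 8, 3, 5, 6, 2, 11, 10, 9).

6 SE-corners of the 18-cell Rothe diagram give Ess(w):

[(1, 6, 0), (4, 3, 1), (4, 6, 2), (7, 2, 1), (9, 10, 8), (10, 9, 8)]


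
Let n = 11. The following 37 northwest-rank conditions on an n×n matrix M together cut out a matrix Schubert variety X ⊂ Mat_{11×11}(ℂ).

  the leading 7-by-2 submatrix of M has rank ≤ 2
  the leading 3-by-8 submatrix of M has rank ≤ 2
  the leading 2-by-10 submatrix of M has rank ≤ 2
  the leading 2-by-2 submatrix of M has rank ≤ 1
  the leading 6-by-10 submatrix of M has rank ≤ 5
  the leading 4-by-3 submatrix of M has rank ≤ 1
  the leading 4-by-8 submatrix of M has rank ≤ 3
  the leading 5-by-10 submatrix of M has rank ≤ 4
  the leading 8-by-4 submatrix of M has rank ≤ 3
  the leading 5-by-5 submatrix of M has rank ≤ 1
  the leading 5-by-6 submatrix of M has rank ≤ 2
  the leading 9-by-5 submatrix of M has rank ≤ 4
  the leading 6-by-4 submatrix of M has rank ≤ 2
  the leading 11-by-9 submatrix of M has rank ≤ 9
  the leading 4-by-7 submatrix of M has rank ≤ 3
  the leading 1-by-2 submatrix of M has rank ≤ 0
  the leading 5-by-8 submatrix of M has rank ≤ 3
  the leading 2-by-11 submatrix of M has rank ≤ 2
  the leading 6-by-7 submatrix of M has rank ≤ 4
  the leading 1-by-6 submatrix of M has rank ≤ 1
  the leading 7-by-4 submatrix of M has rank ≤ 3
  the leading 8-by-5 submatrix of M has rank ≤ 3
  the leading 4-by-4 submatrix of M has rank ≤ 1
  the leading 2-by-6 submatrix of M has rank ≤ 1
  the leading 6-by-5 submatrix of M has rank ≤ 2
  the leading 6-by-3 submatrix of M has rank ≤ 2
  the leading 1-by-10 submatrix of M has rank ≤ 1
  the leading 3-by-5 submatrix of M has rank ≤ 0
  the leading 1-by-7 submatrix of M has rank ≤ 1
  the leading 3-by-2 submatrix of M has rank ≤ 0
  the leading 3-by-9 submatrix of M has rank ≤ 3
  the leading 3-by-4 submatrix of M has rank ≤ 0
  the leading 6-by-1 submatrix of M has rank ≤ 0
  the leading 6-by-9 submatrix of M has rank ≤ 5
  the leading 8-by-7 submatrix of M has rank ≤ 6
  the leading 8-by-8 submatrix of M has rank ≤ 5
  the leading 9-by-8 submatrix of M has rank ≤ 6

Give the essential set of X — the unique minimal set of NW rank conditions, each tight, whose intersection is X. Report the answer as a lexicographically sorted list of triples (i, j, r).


Reconstructing r_w from the 37 given conditions:

  i=1: 0, 0, 0, 0, 0, 1, 1, 1, 1, 1, 1
  i=2: 0, 0, 0, 0, 0, 1, 2, 2, 2, 2, 2
  i=3: 0, 0, 0, 0, 0, 1, 2, 2, 3, 3, 3
  i=4: 0, 1, 1, 1, 1, 2, 3, 3, 4, 4, 4
  i=5: 0, 1, 1, 1, 1, 2, 3, 3, 4, 4, 5
  i=6: 0, 1, 2, 2, 2, 3, 4, 4, 5, 5, 6
  i=7: 1, 2, 3, 3, 3, 4, 5, 5, 6, 6, 7
  i=8: 1, 2, 3, 3, 3, 4, 5, 5, 6, 7, 8
  i=9: 1, 2, 3, 4, 4, 5, 6, 6, 7, 8, 9
  i=10: 1, 2, 3, 4, 5, 6, 7, 7, 8, 9, 10
  i=11: 1, 2, 3, 4, 5, 6, 7, 8, 9, 10, 11

so w = (6, 7, 9, 2, 11, 3, 1, 10, 4, 5, 8).

D(w) has 27 cells with 8 SE-corners; essential set:

[(3, 5, 0), (3, 8, 2), (5, 5, 1), (5, 8, 3), (5, 10, 4), (6, 1, 0), (8, 5, 3), (8, 8, 5)]


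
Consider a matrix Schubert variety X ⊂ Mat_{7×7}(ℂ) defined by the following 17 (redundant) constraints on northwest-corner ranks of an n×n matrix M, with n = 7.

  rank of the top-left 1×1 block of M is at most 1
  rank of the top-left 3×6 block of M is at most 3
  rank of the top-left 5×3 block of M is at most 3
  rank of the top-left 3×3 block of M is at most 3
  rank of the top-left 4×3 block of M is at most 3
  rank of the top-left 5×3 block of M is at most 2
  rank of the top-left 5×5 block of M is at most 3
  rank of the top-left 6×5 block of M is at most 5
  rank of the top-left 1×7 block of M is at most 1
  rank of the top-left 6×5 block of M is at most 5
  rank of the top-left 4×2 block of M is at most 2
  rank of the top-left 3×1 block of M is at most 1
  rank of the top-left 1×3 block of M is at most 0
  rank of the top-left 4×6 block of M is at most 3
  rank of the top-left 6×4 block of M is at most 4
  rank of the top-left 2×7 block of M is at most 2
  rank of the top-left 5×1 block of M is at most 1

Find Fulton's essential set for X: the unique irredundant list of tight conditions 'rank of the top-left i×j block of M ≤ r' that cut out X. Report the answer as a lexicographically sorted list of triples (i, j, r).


The tightest implied rank at each (i,j), from the 17 conditions:

  R[1]: 0 | 0 | 0 | 1 | 1 | 1 | 1
  R[2]: 1 | 1 | 1 | 2 | 2 | 2 | 2
  R[3]: 1 | 2 | 2 | 3 | 3 | 3 | 3
  R[4]: 1 | 2 | 2 | 3 | 3 | 3 | 4
  R[5]: 1 | 2 | 2 | 3 | 3 | 4 | 5
  R[6]: 1 | 2 | 3 | 4 | 4 | 5 | 6
  R[7]: 1 | 2 | 3 | 4 | 5 | 6 | 7

giving w = (4, 1, 2, 7, 6, 3, 5) via Δ²R.

Rothe diagram D(w) (8 cells), 4 SE-corners (essential conditions):

[(1, 3, 0), (4, 6, 3), (5, 3, 2), (5, 5, 3)]


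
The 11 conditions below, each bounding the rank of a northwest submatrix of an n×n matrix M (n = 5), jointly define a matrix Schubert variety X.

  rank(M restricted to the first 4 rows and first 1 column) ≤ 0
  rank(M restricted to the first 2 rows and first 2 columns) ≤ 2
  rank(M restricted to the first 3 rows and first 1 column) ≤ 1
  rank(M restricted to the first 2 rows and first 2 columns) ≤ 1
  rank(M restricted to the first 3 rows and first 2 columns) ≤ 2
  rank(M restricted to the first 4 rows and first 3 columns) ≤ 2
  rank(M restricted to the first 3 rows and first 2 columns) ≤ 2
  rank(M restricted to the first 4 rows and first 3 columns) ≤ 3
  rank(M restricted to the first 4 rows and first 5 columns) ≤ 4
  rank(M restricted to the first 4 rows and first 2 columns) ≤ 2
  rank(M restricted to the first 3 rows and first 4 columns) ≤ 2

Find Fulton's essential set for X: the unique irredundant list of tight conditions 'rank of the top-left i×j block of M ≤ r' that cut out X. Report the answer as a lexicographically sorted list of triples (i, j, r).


Rank table r_w(5×5) implied by the 11 constraints:

  row 1: 0 1 1 1 1
  row 2: 0 1 2 2 2
  row 3: 0 1 2 2 3
  row 4: 0 1 2 3 4
  row 5: 1 2 3 4 5

hence w(1..5) = (2, 3, 5, 4, 1).

|D(w)|=5, |Ess(w)|=2:

[(3, 4, 2), (4, 1, 0)]


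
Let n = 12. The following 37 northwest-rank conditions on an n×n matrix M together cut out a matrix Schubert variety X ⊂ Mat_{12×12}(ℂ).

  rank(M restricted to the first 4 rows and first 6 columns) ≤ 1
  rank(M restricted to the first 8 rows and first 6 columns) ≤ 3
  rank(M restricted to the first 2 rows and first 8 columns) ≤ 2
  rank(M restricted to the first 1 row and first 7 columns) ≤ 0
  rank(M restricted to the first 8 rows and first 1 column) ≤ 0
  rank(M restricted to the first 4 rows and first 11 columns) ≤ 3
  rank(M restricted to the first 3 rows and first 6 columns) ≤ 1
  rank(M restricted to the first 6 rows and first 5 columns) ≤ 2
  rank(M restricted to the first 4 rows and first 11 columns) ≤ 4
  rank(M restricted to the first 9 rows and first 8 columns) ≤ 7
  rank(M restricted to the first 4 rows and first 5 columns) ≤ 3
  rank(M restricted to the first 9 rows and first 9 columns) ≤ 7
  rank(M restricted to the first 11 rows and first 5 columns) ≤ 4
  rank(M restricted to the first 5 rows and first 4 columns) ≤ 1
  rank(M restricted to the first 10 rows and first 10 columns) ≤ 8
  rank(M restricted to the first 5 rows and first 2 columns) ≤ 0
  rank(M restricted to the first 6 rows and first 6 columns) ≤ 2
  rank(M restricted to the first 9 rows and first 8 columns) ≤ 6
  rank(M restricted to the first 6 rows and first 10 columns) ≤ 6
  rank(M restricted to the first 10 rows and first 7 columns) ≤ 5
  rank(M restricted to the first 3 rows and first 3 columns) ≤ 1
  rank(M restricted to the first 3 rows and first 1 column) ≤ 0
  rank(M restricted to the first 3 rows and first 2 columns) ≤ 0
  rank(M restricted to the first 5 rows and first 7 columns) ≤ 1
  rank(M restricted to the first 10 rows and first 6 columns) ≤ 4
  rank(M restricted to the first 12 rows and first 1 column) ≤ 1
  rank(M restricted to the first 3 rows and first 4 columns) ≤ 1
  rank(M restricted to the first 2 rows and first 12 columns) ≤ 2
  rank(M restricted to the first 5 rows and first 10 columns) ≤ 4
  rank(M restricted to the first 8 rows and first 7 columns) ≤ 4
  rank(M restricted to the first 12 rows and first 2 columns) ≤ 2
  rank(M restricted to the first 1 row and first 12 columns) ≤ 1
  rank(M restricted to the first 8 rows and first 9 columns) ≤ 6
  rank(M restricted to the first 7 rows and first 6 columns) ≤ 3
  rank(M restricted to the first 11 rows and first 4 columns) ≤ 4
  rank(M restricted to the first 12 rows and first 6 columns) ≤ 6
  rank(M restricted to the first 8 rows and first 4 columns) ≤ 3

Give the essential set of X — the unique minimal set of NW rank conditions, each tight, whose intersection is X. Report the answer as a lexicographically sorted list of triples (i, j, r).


Rank table r_w(12×12) implied by the 37 constraints:

  row 1: 0  0  0  0  0  0  0  1  1  1  1  1
  row 2: 0  0  1  1  1  1  1  2  2  2  2  2
  row 3: 0  0  1  1  1  1  1  2  3  3  3  3
  row 4: 0  0  1  1  1  1  1  2  3  3  3  4
  row 5: 0  0  1  1  1  1  1  2  3  4  4  5
  row 6: 0  1  2  2  2  2  2  3  4  5  5  6
  row 7: 0  1  2  3  3  3  3  4  5  6  6  7
  row 8: 0  1  2  3  3  3  4  5  6  7  7  8
  row 9: 1  2  3  4  4  4  5  6  7  8  8  9
  row 10: 1  2  3  4  4  4  5  6  7  8  9  10
  row 11: 1  2  3  4  4  5  6  7  8  9  10  11
  row 12: 1  2  3  4  5  6  7  8  9  10  11  12

giving w = (8, 3, 9, 12, 10, 2, 4, 7, 1, 11, 6, 5) via Δ²R.

8 SE-corners of the 37-cell Rothe diagram give Ess(w):

[(1, 7, 0), (4, 11, 3), (5, 2, 0), (5, 7, 1), (8, 1, 0), (8, 6, 3), (10, 6, 4), (11, 5, 4)]


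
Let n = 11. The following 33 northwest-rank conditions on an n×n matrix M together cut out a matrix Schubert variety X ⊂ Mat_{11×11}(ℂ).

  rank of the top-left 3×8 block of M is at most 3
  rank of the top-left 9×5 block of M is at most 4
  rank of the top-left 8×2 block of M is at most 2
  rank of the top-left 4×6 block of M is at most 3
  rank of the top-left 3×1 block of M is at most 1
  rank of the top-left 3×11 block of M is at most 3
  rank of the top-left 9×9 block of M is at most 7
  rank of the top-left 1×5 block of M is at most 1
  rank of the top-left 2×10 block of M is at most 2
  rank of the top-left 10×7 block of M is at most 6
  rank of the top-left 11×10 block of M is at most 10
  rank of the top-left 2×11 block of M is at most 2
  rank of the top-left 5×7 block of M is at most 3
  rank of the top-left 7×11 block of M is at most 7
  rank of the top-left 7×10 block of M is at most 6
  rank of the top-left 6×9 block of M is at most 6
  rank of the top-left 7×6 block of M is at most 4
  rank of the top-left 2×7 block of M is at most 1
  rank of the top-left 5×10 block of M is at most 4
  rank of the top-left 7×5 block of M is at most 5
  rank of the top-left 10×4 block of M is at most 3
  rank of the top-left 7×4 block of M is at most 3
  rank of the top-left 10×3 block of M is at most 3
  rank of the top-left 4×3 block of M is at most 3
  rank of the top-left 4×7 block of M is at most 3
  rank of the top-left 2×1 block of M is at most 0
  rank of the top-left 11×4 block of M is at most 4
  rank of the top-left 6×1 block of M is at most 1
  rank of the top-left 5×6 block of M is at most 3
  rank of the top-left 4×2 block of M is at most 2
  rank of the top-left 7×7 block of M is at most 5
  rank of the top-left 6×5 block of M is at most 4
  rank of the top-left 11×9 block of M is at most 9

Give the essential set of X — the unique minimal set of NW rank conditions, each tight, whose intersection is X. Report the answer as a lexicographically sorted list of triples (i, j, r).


Propagating the 33 rank bounds to every northwest block:

  0 | 1 | 1 | 1 | 1 | 1 | 1 | 1 | 1 | 1 | 1
  0 | 1 | 1 | 1 | 1 | 1 | 1 | 2 | 2 | 2 | 2
  1 | 2 | 2 | 2 | 2 | 2 | 2 | 3 | 3 | 3 | 3
  1 | 2 | 3 | 3 | 3 | 3 | 3 | 4 | 4 | 4 | 4
  1 | 2 | 3 | 3 | 3 | 3 | 3 | 4 | 4 | 4 | 5
  1 | 2 | 3 | 3 | 4 | 4 | 4 | 5 | 5 | 5 | 6
  1 | 2 | 3 | 3 | 4 | 4 | 5 | 6 | 6 | 6 | 7
  1 | 2 | 3 | 3 | 4 | 5 | 6 | 7 | 7 | 7 | 8
  1 | 2 | 3 | 3 | 4 | 5 | 6 | 7 | 7 | 8 | 9
  1 | 2 | 3 | 3 | 4 | 5 | 6 | 7 | 8 | 9 | 10
  1 | 2 | 3 | 4 | 5 | 6 | 7 | 8 | 9 | 10 | 11

giving w = (2, 8, 1, 3, 11, 5, 7, 6, 10, 9, 4) via Δ²R.

Rothe diagram D(w) (20 cells), 7 SE-corners (essential conditions):

[(2, 1, 0), (2, 7, 1), (5, 7, 3), (5, 10, 4), (7, 6, 4), (9, 9, 7), (10, 4, 3)]
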